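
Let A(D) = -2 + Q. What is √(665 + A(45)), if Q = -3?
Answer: 2*√165 ≈ 25.690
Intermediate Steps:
A(D) = -5 (A(D) = -2 - 3 = -5)
√(665 + A(45)) = √(665 - 5) = √660 = 2*√165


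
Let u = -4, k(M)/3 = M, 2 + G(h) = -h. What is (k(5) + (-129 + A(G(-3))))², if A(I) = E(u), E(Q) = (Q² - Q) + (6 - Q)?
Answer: 7056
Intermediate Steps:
G(h) = -2 - h
k(M) = 3*M
E(Q) = 6 + Q² - 2*Q
A(I) = 30 (A(I) = 6 + (-4)² - 2*(-4) = 6 + 16 + 8 = 30)
(k(5) + (-129 + A(G(-3))))² = (3*5 + (-129 + 30))² = (15 - 99)² = (-84)² = 7056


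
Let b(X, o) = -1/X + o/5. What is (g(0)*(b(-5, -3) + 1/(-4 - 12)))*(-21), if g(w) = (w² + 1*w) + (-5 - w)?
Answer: -777/16 ≈ -48.563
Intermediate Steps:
g(w) = -5 + w² (g(w) = (w² + w) + (-5 - w) = (w + w²) + (-5 - w) = -5 + w²)
b(X, o) = -1/X + o/5 (b(X, o) = -1/X + o*(⅕) = -1/X + o/5)
(g(0)*(b(-5, -3) + 1/(-4 - 12)))*(-21) = ((-5 + 0²)*((-1/(-5) + (⅕)*(-3)) + 1/(-4 - 12)))*(-21) = ((-5 + 0)*((-1*(-⅕) - ⅗) + 1/(-16)))*(-21) = -5*((⅕ - ⅗) - 1/16)*(-21) = -5*(-⅖ - 1/16)*(-21) = -5*(-37/80)*(-21) = (37/16)*(-21) = -777/16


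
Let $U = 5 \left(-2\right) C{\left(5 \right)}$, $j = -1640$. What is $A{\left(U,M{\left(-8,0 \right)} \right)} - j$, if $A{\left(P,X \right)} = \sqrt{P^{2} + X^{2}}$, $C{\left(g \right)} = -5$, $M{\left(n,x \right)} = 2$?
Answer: $1640 + 2 \sqrt{626} \approx 1690.0$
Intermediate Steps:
$U = 50$ ($U = 5 \left(-2\right) \left(-5\right) = \left(-10\right) \left(-5\right) = 50$)
$A{\left(U,M{\left(-8,0 \right)} \right)} - j = \sqrt{50^{2} + 2^{2}} - -1640 = \sqrt{2500 + 4} + 1640 = \sqrt{2504} + 1640 = 2 \sqrt{626} + 1640 = 1640 + 2 \sqrt{626}$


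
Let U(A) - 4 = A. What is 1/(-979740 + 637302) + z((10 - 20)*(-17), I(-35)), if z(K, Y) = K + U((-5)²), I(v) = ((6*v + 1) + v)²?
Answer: 68145161/342438 ≈ 199.00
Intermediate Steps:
U(A) = 4 + A
I(v) = (1 + 7*v)² (I(v) = ((1 + 6*v) + v)² = (1 + 7*v)²)
z(K, Y) = 29 + K (z(K, Y) = K + (4 + (-5)²) = K + (4 + 25) = K + 29 = 29 + K)
1/(-979740 + 637302) + z((10 - 20)*(-17), I(-35)) = 1/(-979740 + 637302) + (29 + (10 - 20)*(-17)) = 1/(-342438) + (29 - 10*(-17)) = -1/342438 + (29 + 170) = -1/342438 + 199 = 68145161/342438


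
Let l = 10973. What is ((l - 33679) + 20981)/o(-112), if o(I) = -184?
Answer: 75/8 ≈ 9.3750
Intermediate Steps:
((l - 33679) + 20981)/o(-112) = ((10973 - 33679) + 20981)/(-184) = (-22706 + 20981)*(-1/184) = -1725*(-1/184) = 75/8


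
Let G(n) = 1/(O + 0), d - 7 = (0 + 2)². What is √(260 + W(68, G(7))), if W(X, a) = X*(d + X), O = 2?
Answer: 16*√22 ≈ 75.047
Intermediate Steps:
d = 11 (d = 7 + (0 + 2)² = 7 + 2² = 7 + 4 = 11)
G(n) = ½ (G(n) = 1/(2 + 0) = 1/2 = ½)
W(X, a) = X*(11 + X)
√(260 + W(68, G(7))) = √(260 + 68*(11 + 68)) = √(260 + 68*79) = √(260 + 5372) = √5632 = 16*√22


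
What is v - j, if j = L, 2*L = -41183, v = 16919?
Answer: 75021/2 ≈ 37511.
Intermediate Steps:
L = -41183/2 (L = (1/2)*(-41183) = -41183/2 ≈ -20592.)
j = -41183/2 ≈ -20592.
v - j = 16919 - 1*(-41183/2) = 16919 + 41183/2 = 75021/2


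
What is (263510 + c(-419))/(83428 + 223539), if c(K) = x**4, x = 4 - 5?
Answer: 263511/306967 ≈ 0.85843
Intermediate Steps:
x = -1
c(K) = 1 (c(K) = (-1)**4 = 1)
(263510 + c(-419))/(83428 + 223539) = (263510 + 1)/(83428 + 223539) = 263511/306967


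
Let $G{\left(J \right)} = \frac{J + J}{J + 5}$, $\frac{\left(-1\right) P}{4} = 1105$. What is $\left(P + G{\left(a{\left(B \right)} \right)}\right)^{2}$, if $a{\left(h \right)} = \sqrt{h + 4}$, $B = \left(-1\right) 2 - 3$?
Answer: $\frac{3301536656}{169} - \frac{574590 i}{169} \approx 1.9536 \cdot 10^{7} - 3399.9 i$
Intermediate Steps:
$P = -4420$ ($P = \left(-4\right) 1105 = -4420$)
$B = -5$ ($B = -2 - 3 = -5$)
$a{\left(h \right)} = \sqrt{4 + h}$
$G{\left(J \right)} = \frac{2 J}{5 + J}$
$\left(P + G{\left(a{\left(B \right)} \right)}\right)^{2} = \left(-4420 + \frac{2 \sqrt{4 - 5}}{5 + \sqrt{4 - 5}}\right)^{2} = \left(-4420 + \frac{2 \sqrt{-1}}{5 + \sqrt{-1}}\right)^{2} = \left(-4420 + \frac{2 i}{5 + i}\right)^{2} = \left(-4420 + 2 i \frac{5 - i}{26}\right)^{2} = \left(-4420 + \frac{i \left(5 - i\right)}{13}\right)^{2}$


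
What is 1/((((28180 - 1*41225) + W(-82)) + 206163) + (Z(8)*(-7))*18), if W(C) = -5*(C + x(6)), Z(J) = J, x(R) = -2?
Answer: 1/192530 ≈ 5.1940e-6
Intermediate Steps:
W(C) = 10 - 5*C (W(C) = -5*(C - 2) = -5*(-2 + C) = 10 - 5*C)
1/((((28180 - 1*41225) + W(-82)) + 206163) + (Z(8)*(-7))*18) = 1/((((28180 - 1*41225) + (10 - 5*(-82))) + 206163) + (8*(-7))*18) = 1/((((28180 - 41225) + (10 + 410)) + 206163) - 56*18) = 1/(((-13045 + 420) + 206163) - 1008) = 1/((-12625 + 206163) - 1008) = 1/(193538 - 1008) = 1/192530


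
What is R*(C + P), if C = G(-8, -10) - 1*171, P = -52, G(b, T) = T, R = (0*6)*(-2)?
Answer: 0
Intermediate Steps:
R = 0 (R = 0*(-2) = 0)
C = -181 (C = -10 - 1*171 = -10 - 171 = -181)
R*(C + P) = 0*(-181 - 52) = 0*(-233) = 0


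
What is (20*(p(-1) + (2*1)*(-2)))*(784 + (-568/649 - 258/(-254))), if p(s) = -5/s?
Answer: 1292624340/82423 ≈ 15683.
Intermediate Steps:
(20*(p(-1) + (2*1)*(-2)))*(784 + (-568/649 - 258/(-254))) = (20*(-5/(-1) + (2*1)*(-2)))*(784 + (-568/649 - 258/(-254))) = (20*(-5*(-1) + 2*(-2)))*(784 + (-568*1/649 - 258*(-1/254))) = (20*(5 - 4))*(784 + (-568/649 + 129/127)) = (20*1)*(784 + 11585/82423) = 20*(64631217/82423) = 1292624340/82423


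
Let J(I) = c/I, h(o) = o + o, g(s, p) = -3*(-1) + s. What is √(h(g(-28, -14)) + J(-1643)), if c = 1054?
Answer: 2*I*√35563/53 ≈ 7.1163*I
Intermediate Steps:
g(s, p) = 3 + s
h(o) = 2*o
J(I) = 1054/I
√(h(g(-28, -14)) + J(-1643)) = √(2*(3 - 28) + 1054/(-1643)) = √(2*(-25) + 1054*(-1/1643)) = √(-50 - 34/53) = √(-2684/53) = 2*I*√35563/53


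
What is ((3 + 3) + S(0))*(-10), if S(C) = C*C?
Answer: -60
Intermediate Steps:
S(C) = C²
((3 + 3) + S(0))*(-10) = ((3 + 3) + 0²)*(-10) = (6 + 0)*(-10) = 6*(-10) = -60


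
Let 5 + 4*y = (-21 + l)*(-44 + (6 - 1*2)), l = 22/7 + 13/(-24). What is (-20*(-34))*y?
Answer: 2609500/21 ≈ 1.2426e+5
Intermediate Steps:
l = 437/168 (l = 22*(⅐) + 13*(-1/24) = 22/7 - 13/24 = 437/168 ≈ 2.6012)
y = 7675/42 (y = -5/4 + ((-21 + 437/168)*(-44 + (6 - 1*2)))/4 = -5/4 + (-3091*(-44 + (6 - 2))/168)/4 = -5/4 + (-3091*(-44 + 4)/168)/4 = -5/4 + (-3091/168*(-40))/4 = -5/4 + (¼)*(15455/21) = -5/4 + 15455/84 = 7675/42 ≈ 182.74)
(-20*(-34))*y = -20*(-34)*(7675/42) = 680*(7675/42) = 2609500/21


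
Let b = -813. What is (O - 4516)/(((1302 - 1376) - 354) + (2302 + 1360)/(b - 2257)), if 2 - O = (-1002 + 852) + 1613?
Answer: 9174695/658811 ≈ 13.926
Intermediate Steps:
O = -1461 (O = 2 - ((-1002 + 852) + 1613) = 2 - (-150 + 1613) = 2 - 1*1463 = 2 - 1463 = -1461)
(O - 4516)/(((1302 - 1376) - 354) + (2302 + 1360)/(b - 2257)) = (-1461 - 4516)/(((1302 - 1376) - 354) + (2302 + 1360)/(-813 - 2257)) = -5977/((-74 - 354) + 3662/(-3070)) = -5977/(-428 + 3662*(-1/3070)) = -5977/(-428 - 1831/1535) = -5977/(-658811/1535) = -5977*(-1535/658811) = 9174695/658811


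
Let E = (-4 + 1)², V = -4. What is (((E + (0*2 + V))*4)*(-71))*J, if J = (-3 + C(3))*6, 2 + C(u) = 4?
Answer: 8520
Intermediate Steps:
C(u) = 2 (C(u) = -2 + 4 = 2)
E = 9 (E = (-3)² = 9)
J = -6 (J = (-3 + 2)*6 = -1*6 = -6)
(((E + (0*2 + V))*4)*(-71))*J = (((9 + (0*2 - 4))*4)*(-71))*(-6) = (((9 + (0 - 4))*4)*(-71))*(-6) = (((9 - 4)*4)*(-71))*(-6) = ((5*4)*(-71))*(-6) = (20*(-71))*(-6) = -1420*(-6) = 8520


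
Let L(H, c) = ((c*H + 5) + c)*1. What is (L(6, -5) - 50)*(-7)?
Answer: 560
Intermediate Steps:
L(H, c) = 5 + c + H*c (L(H, c) = ((H*c + 5) + c)*1 = ((5 + H*c) + c)*1 = (5 + c + H*c)*1 = 5 + c + H*c)
(L(6, -5) - 50)*(-7) = ((5 - 5 + 6*(-5)) - 50)*(-7) = ((5 - 5 - 30) - 50)*(-7) = (-30 - 50)*(-7) = -80*(-7) = 560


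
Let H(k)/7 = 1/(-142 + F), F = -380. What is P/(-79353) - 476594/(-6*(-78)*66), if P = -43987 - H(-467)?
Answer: -176225719261/11846768076 ≈ -14.875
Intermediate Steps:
H(k) = -7/522 (H(k) = 7/(-142 - 380) = 7/(-522) = 7*(-1/522) = -7/522)
P = -22961207/522 (P = -43987 - 1*(-7/522) = -43987 + 7/522 = -22961207/522 ≈ -43987.)
P/(-79353) - 476594/(-6*(-78)*66) = -22961207/522/(-79353) - 476594/(-6*(-78)*66) = -22961207/522*(-1/79353) - 476594/(468*66) = 22961207/41422266 - 476594/30888 = 22961207/41422266 - 476594*1/30888 = 22961207/41422266 - 238297/15444 = -176225719261/11846768076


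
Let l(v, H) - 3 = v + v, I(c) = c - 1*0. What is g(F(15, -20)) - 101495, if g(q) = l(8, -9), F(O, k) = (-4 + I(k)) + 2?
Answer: -101476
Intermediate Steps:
I(c) = c (I(c) = c + 0 = c)
F(O, k) = -2 + k (F(O, k) = (-4 + k) + 2 = -2 + k)
l(v, H) = 3 + 2*v (l(v, H) = 3 + (v + v) = 3 + 2*v)
g(q) = 19 (g(q) = 3 + 2*8 = 3 + 16 = 19)
g(F(15, -20)) - 101495 = 19 - 101495 = -101476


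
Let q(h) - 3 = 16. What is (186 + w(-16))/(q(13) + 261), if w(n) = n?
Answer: 17/28 ≈ 0.60714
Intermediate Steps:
q(h) = 19 (q(h) = 3 + 16 = 19)
(186 + w(-16))/(q(13) + 261) = (186 - 16)/(19 + 261) = 170/280 = 170*(1/280) = 17/28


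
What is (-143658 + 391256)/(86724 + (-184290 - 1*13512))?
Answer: -123799/55539 ≈ -2.2290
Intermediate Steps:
(-143658 + 391256)/(86724 + (-184290 - 1*13512)) = 247598/(86724 + (-184290 - 13512)) = 247598/(86724 - 197802) = 247598/(-111078) = 247598*(-1/111078) = -123799/55539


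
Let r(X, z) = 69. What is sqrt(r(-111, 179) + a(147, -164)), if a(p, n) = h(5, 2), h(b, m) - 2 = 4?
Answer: 5*sqrt(3) ≈ 8.6602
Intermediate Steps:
h(b, m) = 6 (h(b, m) = 2 + 4 = 6)
a(p, n) = 6
sqrt(r(-111, 179) + a(147, -164)) = sqrt(69 + 6) = sqrt(75) = 5*sqrt(3)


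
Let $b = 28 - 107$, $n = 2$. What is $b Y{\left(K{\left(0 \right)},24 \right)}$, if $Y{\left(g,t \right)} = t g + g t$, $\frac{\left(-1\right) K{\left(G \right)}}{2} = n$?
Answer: $15168$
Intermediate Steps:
$K{\left(G \right)} = -4$ ($K{\left(G \right)} = \left(-2\right) 2 = -4$)
$Y{\left(g,t \right)} = 2 g t$ ($Y{\left(g,t \right)} = g t + g t = 2 g t$)
$b = -79$ ($b = 28 - 107 = -79$)
$b Y{\left(K{\left(0 \right)},24 \right)} = - 79 \cdot 2 \left(-4\right) 24 = \left(-79\right) \left(-192\right) = 15168$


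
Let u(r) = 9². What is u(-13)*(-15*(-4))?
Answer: 4860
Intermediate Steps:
u(r) = 81
u(-13)*(-15*(-4)) = 81*(-15*(-4)) = 81*60 = 4860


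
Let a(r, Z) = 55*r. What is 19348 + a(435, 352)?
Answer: 43273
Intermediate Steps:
19348 + a(435, 352) = 19348 + 55*435 = 19348 + 23925 = 43273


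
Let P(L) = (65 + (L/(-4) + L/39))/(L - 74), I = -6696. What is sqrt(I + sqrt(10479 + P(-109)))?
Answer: sqrt(-151587824544 + 4758*sqrt(237218445841))/4758 ≈ 81.201*I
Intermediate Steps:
P(L) = (65 - 35*L/156)/(-74 + L) (P(L) = (65 + (L*(-1/4) + L*(1/39)))/(-74 + L) = (65 + (-L/4 + L/39))/(-74 + L) = (65 - 35*L/156)/(-74 + L))
sqrt(I + sqrt(10479 + P(-109))) = sqrt(-6696 + sqrt(10479 + 5*(2028 - 7*(-109))/(156*(-74 - 109)))) = sqrt(-6696 + sqrt(10479 + (5/156)*(2028 + 763)/(-183))) = sqrt(-6696 + sqrt(10479 + (5/156)*(-1/183)*2791)) = sqrt(-6696 + sqrt(10479 - 13955/28548)) = sqrt(-6696 + sqrt(299140537/28548)) = sqrt(-6696 + sqrt(237218445841)/4758)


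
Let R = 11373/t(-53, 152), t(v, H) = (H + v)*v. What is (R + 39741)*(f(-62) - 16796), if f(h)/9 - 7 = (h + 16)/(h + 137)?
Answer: -29084525113934/43725 ≈ -6.6517e+8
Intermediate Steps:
t(v, H) = v*(H + v)
f(h) = 63 + 9*(16 + h)/(137 + h) (f(h) = 63 + 9*((h + 16)/(h + 137)) = 63 + 9*((16 + h)/(137 + h)) = 63 + 9*(16 + h)/(137 + h))
R = -3791/1749 (R = 11373/((-53*(152 - 53))) = 11373/((-53*99)) = 11373/(-5247) = 11373*(-1/5247) = -3791/1749 ≈ -2.1675)
(R + 39741)*(f(-62) - 16796) = (-3791/1749 + 39741)*(9*(975 + 8*(-62))/(137 - 62) - 16796) = 69503218*(9*(975 - 496)/75 - 16796)/1749 = 69503218*(9*(1/75)*479 - 16796)/1749 = 69503218*(1437/25 - 16796)/1749 = (69503218/1749)*(-418463/25) = -29084525113934/43725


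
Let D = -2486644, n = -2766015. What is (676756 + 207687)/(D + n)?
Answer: -884443/5252659 ≈ -0.16838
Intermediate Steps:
(676756 + 207687)/(D + n) = (676756 + 207687)/(-2486644 - 2766015) = 884443/(-5252659) = 884443*(-1/5252659) = -884443/5252659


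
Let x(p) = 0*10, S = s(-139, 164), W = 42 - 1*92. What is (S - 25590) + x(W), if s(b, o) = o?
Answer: -25426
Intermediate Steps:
W = -50 (W = 42 - 92 = -50)
S = 164
x(p) = 0
(S - 25590) + x(W) = (164 - 25590) + 0 = -25426 + 0 = -25426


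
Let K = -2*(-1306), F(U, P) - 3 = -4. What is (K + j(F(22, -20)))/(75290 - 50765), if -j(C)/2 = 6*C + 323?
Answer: 1978/24525 ≈ 0.080652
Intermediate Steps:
F(U, P) = -1 (F(U, P) = 3 - 4 = -1)
j(C) = -646 - 12*C (j(C) = -2*(6*C + 323) = -2*(323 + 6*C) = -646 - 12*C)
K = 2612
(K + j(F(22, -20)))/(75290 - 50765) = (2612 + (-646 - 12*(-1)))/(75290 - 50765) = (2612 + (-646 + 12))/24525 = (2612 - 634)*(1/24525) = 1978*(1/24525) = 1978/24525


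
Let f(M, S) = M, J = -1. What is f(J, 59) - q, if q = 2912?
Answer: -2913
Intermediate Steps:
f(J, 59) - q = -1 - 1*2912 = -1 - 2912 = -2913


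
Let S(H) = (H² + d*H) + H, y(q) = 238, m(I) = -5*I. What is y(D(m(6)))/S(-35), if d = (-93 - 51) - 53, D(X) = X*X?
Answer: 34/1155 ≈ 0.029437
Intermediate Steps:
D(X) = X²
d = -197 (d = -144 - 53 = -197)
S(H) = H² - 196*H (S(H) = (H² - 197*H) + H = H² - 196*H)
y(D(m(6)))/S(-35) = 238/((-35*(-196 - 35))) = 238/((-35*(-231))) = 238/8085 = 238*(1/8085) = 34/1155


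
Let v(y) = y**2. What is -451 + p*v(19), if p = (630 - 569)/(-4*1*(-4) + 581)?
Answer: -247226/597 ≈ -414.11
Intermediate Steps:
p = 61/597 (p = 61/(-4*(-4) + 581) = 61/(16 + 581) = 61/597 ≈ 0.10218)
-451 + p*v(19) = -451 + (61/597)*19**2 = -451 + (61/597)*361 = -451 + 22021/597 = -247226/597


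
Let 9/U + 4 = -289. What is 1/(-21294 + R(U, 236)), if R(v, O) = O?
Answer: -1/21058 ≈ -4.7488e-5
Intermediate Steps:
U = -9/293 (U = 9/(-4 - 289) = 9/(-293) = 9*(-1/293) = -9/293 ≈ -0.030717)
1/(-21294 + R(U, 236)) = 1/(-21294 + 236) = 1/(-21058) = -1/21058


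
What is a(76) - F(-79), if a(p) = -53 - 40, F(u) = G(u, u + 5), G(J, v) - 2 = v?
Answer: -21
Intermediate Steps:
G(J, v) = 2 + v
F(u) = 7 + u (F(u) = 2 + (u + 5) = 2 + (5 + u) = 7 + u)
a(p) = -93
a(76) - F(-79) = -93 - (7 - 79) = -93 - 1*(-72) = -93 + 72 = -21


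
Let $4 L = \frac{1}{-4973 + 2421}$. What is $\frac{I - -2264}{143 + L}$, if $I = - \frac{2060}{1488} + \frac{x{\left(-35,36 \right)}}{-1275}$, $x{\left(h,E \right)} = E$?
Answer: $\frac{912888835672}{57696342075} \approx 15.822$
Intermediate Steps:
$L = - \frac{1}{10208}$ ($L = \frac{1}{4 \left(-4973 + 2421\right)} = \frac{1}{4 \left(-2552\right)} = \frac{1}{4} \left(- \frac{1}{2552}\right) = - \frac{1}{10208} \approx -9.7962 \cdot 10^{-5}$)
$I = - \frac{223339}{158100}$ ($I = - \frac{2060}{1488} + \frac{36}{-1275} = \left(-2060\right) \frac{1}{1488} + 36 \left(- \frac{1}{1275}\right) = - \frac{515}{372} - \frac{12}{425} = - \frac{223339}{158100} \approx -1.4126$)
$\frac{I - -2264}{143 + L} = \frac{- \frac{223339}{158100} - -2264}{143 - \frac{1}{10208}} = \frac{- \frac{223339}{158100} + 2264}{\frac{1459743}{10208}} = \frac{357715061}{158100} \cdot \frac{10208}{1459743} = \frac{912888835672}{57696342075}$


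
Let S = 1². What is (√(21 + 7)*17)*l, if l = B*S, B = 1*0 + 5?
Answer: 170*√7 ≈ 449.78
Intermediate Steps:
B = 5 (B = 0 + 5 = 5)
S = 1
l = 5 (l = 5*1 = 5)
(√(21 + 7)*17)*l = (√(21 + 7)*17)*5 = (√28*17)*5 = ((2*√7)*17)*5 = (34*√7)*5 = 170*√7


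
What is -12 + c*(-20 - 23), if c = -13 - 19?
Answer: 1364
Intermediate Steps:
c = -32
-12 + c*(-20 - 23) = -12 - 32*(-20 - 23) = -12 - 32*(-43) = -12 + 1376 = 1364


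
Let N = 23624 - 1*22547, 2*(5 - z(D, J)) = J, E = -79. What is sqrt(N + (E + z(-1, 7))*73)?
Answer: I*sqrt(18322)/2 ≈ 67.679*I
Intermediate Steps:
z(D, J) = 5 - J/2
N = 1077 (N = 23624 - 22547 = 1077)
sqrt(N + (E + z(-1, 7))*73) = sqrt(1077 + (-79 + (5 - 1/2*7))*73) = sqrt(1077 + (-79 + (5 - 7/2))*73) = sqrt(1077 + (-79 + 3/2)*73) = sqrt(1077 - 155/2*73) = sqrt(1077 - 11315/2) = sqrt(-9161/2) = I*sqrt(18322)/2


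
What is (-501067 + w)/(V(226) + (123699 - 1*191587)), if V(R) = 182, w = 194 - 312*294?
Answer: 592601/67706 ≈ 8.7526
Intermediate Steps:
w = -91534 (w = 194 - 91728 = -91534)
(-501067 + w)/(V(226) + (123699 - 1*191587)) = (-501067 - 91534)/(182 + (123699 - 1*191587)) = -592601/(182 + (123699 - 191587)) = -592601/(182 - 67888) = -592601/(-67706) = -592601*(-1/67706) = 592601/67706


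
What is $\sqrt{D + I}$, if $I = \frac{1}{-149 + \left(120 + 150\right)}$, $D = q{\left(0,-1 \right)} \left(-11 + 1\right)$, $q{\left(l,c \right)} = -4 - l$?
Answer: $\frac{\sqrt{4841}}{11} \approx 6.3252$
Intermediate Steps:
$D = 40$ ($D = \left(-4 - 0\right) \left(-11 + 1\right) = \left(-4 + 0\right) \left(-10\right) = \left(-4\right) \left(-10\right) = 40$)
$I = \frac{1}{121}$ ($I = \frac{1}{-149 + 270} = \frac{1}{121} \approx 0.0082645$)
$\sqrt{D + I} = \sqrt{40 + \frac{1}{121}} = \sqrt{\frac{4841}{121}} = \frac{\sqrt{4841}}{11}$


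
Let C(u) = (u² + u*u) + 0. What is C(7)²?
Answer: 9604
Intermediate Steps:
C(u) = 2*u² (C(u) = (u² + u²) + 0 = 2*u² + 0 = 2*u²)
C(7)² = (2*7²)² = (2*49)² = 98² = 9604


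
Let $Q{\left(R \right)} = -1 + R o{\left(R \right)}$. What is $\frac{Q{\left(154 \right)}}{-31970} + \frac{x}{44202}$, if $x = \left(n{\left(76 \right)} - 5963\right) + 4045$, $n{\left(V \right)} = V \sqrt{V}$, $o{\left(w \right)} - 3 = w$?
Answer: $- \frac{4064713}{5083230} + \frac{76 \sqrt{19}}{22101} \approx -0.78464$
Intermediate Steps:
$o{\left(w \right)} = 3 + w$
$n{\left(V \right)} = V^{\frac{3}{2}}$
$Q{\left(R \right)} = -1 + R \left(3 + R\right)$
$x = -1918 + 152 \sqrt{19}$ ($x = \left(76^{\frac{3}{2}} - 5963\right) + 4045 = \left(152 \sqrt{19} - 5963\right) + 4045 = \left(-5963 + 152 \sqrt{19}\right) + 4045 = -1918 + 152 \sqrt{19} \approx -1255.4$)
$\frac{Q{\left(154 \right)}}{-31970} + \frac{x}{44202} = \frac{-1 + 154 \left(3 + 154\right)}{-31970} + \frac{-1918 + 152 \sqrt{19}}{44202} = \left(-1 + 154 \cdot 157\right) \left(- \frac{1}{31970}\right) + \left(-1918 + 152 \sqrt{19}\right) \frac{1}{44202} = \left(-1 + 24178\right) \left(- \frac{1}{31970}\right) - \left(\frac{959}{22101} - \frac{76 \sqrt{19}}{22101}\right) = 24177 \left(- \frac{1}{31970}\right) - \left(\frac{959}{22101} - \frac{76 \sqrt{19}}{22101}\right) = - \frac{24177}{31970} - \left(\frac{959}{22101} - \frac{76 \sqrt{19}}{22101}\right) = - \frac{4064713}{5083230} + \frac{76 \sqrt{19}}{22101}$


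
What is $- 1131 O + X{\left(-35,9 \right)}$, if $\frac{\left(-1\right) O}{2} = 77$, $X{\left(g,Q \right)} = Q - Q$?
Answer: $174174$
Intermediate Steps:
$X{\left(g,Q \right)} = 0$
$O = -154$ ($O = \left(-2\right) 77 = -154$)
$- 1131 O + X{\left(-35,9 \right)} = \left(-1131\right) \left(-154\right) + 0 = 174174 + 0 = 174174$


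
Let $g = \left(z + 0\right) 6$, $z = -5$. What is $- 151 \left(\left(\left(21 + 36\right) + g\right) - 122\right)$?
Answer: $14345$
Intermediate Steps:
$g = -30$ ($g = \left(-5 + 0\right) 6 = \left(-5\right) 6 = -30$)
$- 151 \left(\left(\left(21 + 36\right) + g\right) - 122\right) = - 151 \left(\left(\left(21 + 36\right) - 30\right) - 122\right) = - 151 \left(\left(57 - 30\right) - 122\right) = - 151 \left(27 - 122\right) = \left(-151\right) \left(-95\right) = 14345$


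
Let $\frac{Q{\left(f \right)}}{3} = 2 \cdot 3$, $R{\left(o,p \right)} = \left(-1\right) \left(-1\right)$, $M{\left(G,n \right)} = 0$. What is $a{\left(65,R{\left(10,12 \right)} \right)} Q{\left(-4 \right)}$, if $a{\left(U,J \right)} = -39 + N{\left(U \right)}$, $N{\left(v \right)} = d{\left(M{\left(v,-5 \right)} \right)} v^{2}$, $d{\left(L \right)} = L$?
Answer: $-702$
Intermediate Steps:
$N{\left(v \right)} = 0$ ($N{\left(v \right)} = 0 v^{2} = 0$)
$R{\left(o,p \right)} = 1$
$Q{\left(f \right)} = 18$ ($Q{\left(f \right)} = 3 \cdot 2 \cdot 3 = 3 \cdot 6 = 18$)
$a{\left(U,J \right)} = -39$ ($a{\left(U,J \right)} = -39 + 0 = -39$)
$a{\left(65,R{\left(10,12 \right)} \right)} Q{\left(-4 \right)} = \left(-39\right) 18 = -702$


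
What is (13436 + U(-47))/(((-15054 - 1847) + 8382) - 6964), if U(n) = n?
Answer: -4463/5161 ≈ -0.86475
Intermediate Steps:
(13436 + U(-47))/(((-15054 - 1847) + 8382) - 6964) = (13436 - 47)/(((-15054 - 1847) + 8382) - 6964) = 13389/((-16901 + 8382) - 6964) = 13389/(-8519 - 6964) = 13389/(-15483) = 13389*(-1/15483) = -4463/5161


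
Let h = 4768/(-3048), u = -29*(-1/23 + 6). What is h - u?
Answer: 1500005/8763 ≈ 171.17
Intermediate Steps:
u = -3973/23 (u = -29*(-1*1/23 + 6) = -29*(-1/23 + 6) = -29*137/23 = -3973/23 ≈ -172.74)
h = -596/381 (h = 4768*(-1/3048) = -596/381 ≈ -1.5643)
h - u = -596/381 - 1*(-3973/23) = -596/381 + 3973/23 = 1500005/8763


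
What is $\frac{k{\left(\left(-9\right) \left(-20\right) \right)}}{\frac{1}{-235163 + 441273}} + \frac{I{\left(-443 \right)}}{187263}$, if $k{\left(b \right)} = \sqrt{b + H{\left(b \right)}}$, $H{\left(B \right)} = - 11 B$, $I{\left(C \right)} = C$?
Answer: $- \frac{443}{187263} + 6183300 i \sqrt{2} \approx -0.0023657 + 8.7445 \cdot 10^{6} i$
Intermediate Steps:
$k{\left(b \right)} = \sqrt{10} \sqrt{- b}$ ($k{\left(b \right)} = \sqrt{b - 11 b} = \sqrt{- 10 b} = \sqrt{10} \sqrt{- b}$)
$\frac{k{\left(\left(-9\right) \left(-20\right) \right)}}{\frac{1}{-235163 + 441273}} + \frac{I{\left(-443 \right)}}{187263} = \frac{\sqrt{10} \sqrt{- \left(-9\right) \left(-20\right)}}{\frac{1}{-235163 + 441273}} - \frac{443}{187263} = \frac{\sqrt{10} \sqrt{\left(-1\right) 180}}{\frac{1}{206110}} - \frac{443}{187263} = \sqrt{10} \sqrt{-180} \frac{1}{\frac{1}{206110}} - \frac{443}{187263} = \sqrt{10} \cdot 6 i \sqrt{5} \cdot 206110 - \frac{443}{187263} = 30 i \sqrt{2} \cdot 206110 - \frac{443}{187263} = 6183300 i \sqrt{2} - \frac{443}{187263} = - \frac{443}{187263} + 6183300 i \sqrt{2}$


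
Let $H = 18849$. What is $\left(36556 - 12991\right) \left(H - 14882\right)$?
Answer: $93482355$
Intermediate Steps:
$\left(36556 - 12991\right) \left(H - 14882\right) = \left(36556 - 12991\right) \left(18849 - 14882\right) = 23565 \cdot 3967 = 93482355$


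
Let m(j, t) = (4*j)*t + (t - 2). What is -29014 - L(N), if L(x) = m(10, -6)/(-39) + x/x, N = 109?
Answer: -1131833/39 ≈ -29021.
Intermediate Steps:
m(j, t) = -2 + t + 4*j*t (m(j, t) = 4*j*t + (-2 + t) = -2 + t + 4*j*t)
L(x) = 287/39 (L(x) = (-2 - 6 + 4*10*(-6))/(-39) + x/x = (-2 - 6 - 240)*(-1/39) + 1 = -248*(-1/39) + 1 = 248/39 + 1 = 287/39)
-29014 - L(N) = -29014 - 1*287/39 = -29014 - 287/39 = -1131833/39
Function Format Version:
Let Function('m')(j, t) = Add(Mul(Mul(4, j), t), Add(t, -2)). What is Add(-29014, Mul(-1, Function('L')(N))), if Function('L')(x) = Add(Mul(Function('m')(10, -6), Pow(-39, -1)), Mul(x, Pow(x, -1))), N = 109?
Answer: Rational(-1131833, 39) ≈ -29021.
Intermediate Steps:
Function('m')(j, t) = Add(-2, t, Mul(4, j, t)) (Function('m')(j, t) = Add(Mul(4, j, t), Add(-2, t)) = Add(-2, t, Mul(4, j, t)))
Function('L')(x) = Rational(287, 39) (Function('L')(x) = Add(Mul(Add(-2, -6, Mul(4, 10, -6)), Pow(-39, -1)), Mul(x, Pow(x, -1))) = Add(Mul(Add(-2, -6, -240), Rational(-1, 39)), 1) = Add(Mul(-248, Rational(-1, 39)), 1) = Add(Rational(248, 39), 1) = Rational(287, 39))
Add(-29014, Mul(-1, Function('L')(N))) = Add(-29014, Mul(-1, Rational(287, 39))) = Add(-29014, Rational(-287, 39)) = Rational(-1131833, 39)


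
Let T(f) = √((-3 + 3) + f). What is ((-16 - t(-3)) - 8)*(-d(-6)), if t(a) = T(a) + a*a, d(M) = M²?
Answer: 1188 + 36*I*√3 ≈ 1188.0 + 62.354*I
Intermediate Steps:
T(f) = √f (T(f) = √(0 + f) = √f)
t(a) = √a + a² (t(a) = √a + a*a = √a + a²)
((-16 - t(-3)) - 8)*(-d(-6)) = ((-16 - (√(-3) + (-3)²)) - 8)*(-1*(-6)²) = ((-16 - (I*√3 + 9)) - 8)*(-1*36) = ((-16 - (9 + I*√3)) - 8)*(-36) = ((-16 + (-9 - I*√3)) - 8)*(-36) = ((-25 - I*√3) - 8)*(-36) = (-33 - I*√3)*(-36) = 1188 + 36*I*√3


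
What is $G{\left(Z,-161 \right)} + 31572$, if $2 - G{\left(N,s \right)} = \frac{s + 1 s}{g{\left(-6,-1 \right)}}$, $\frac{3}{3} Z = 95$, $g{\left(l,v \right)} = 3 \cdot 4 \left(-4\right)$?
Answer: $\frac{757615}{24} \approx 31567.0$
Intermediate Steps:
$g{\left(l,v \right)} = -48$ ($g{\left(l,v \right)} = 12 \left(-4\right) = -48$)
$Z = 95$
$G{\left(N,s \right)} = 2 + \frac{s}{24}$ ($G{\left(N,s \right)} = 2 - \frac{s + 1 s}{-48} = 2 - \left(s + s\right) \left(- \frac{1}{48}\right) = 2 - 2 s \left(- \frac{1}{48}\right) = 2 - - \frac{s}{24} = 2 + \frac{s}{24}$)
$G{\left(Z,-161 \right)} + 31572 = \left(2 + \frac{1}{24} \left(-161\right)\right) + 31572 = \left(2 - \frac{161}{24}\right) + 31572 = - \frac{113}{24} + 31572 = \frac{757615}{24}$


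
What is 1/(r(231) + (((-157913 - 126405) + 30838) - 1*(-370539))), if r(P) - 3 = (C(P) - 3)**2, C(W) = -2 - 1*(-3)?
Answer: 1/117066 ≈ 8.5422e-6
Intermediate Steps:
C(W) = 1 (C(W) = -2 + 3 = 1)
r(P) = 7 (r(P) = 3 + (1 - 3)**2 = 3 + (-2)**2 = 3 + 4 = 7)
1/(r(231) + (((-157913 - 126405) + 30838) - 1*(-370539))) = 1/(7 + (((-157913 - 126405) + 30838) - 1*(-370539))) = 1/(7 + ((-284318 + 30838) + 370539)) = 1/(7 + (-253480 + 370539)) = 1/(7 + 117059) = 1/117066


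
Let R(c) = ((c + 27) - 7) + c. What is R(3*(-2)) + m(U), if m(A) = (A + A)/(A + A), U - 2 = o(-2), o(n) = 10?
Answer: 9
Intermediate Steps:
R(c) = 20 + 2*c (R(c) = ((27 + c) - 7) + c = (20 + c) + c = 20 + 2*c)
U = 12 (U = 2 + 10 = 12)
m(A) = 1 (m(A) = (2*A)/((2*A)) = (2*A)*(1/(2*A)) = 1)
R(3*(-2)) + m(U) = (20 + 2*(3*(-2))) + 1 = (20 + 2*(-6)) + 1 = (20 - 12) + 1 = 8 + 1 = 9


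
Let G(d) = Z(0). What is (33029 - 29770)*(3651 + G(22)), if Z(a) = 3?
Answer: 11908386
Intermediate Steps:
G(d) = 3
(33029 - 29770)*(3651 + G(22)) = (33029 - 29770)*(3651 + 3) = 3259*3654 = 11908386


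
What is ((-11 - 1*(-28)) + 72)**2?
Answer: 7921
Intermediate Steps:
((-11 - 1*(-28)) + 72)**2 = ((-11 + 28) + 72)**2 = (17 + 72)**2 = 89**2 = 7921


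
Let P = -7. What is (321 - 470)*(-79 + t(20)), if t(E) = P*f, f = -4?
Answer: 7599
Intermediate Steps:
t(E) = 28 (t(E) = -7*(-4) = 28)
(321 - 470)*(-79 + t(20)) = (321 - 470)*(-79 + 28) = -149*(-51) = 7599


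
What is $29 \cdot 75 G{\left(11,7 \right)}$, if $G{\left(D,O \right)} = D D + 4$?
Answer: $271875$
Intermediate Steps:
$G{\left(D,O \right)} = 4 + D^{2}$ ($G{\left(D,O \right)} = D^{2} + 4 = 4 + D^{2}$)
$29 \cdot 75 G{\left(11,7 \right)} = 29 \cdot 75 \left(4 + 11^{2}\right) = 2175 \left(4 + 121\right) = 2175 \cdot 125 = 271875$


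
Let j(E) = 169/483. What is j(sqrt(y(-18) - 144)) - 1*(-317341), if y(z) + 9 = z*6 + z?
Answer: 153275872/483 ≈ 3.1734e+5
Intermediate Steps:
y(z) = -9 + 7*z (y(z) = -9 + (z*6 + z) = -9 + (6*z + z) = -9 + 7*z)
j(E) = 169/483 (j(E) = 169*(1/483) = 169/483)
j(sqrt(y(-18) - 144)) - 1*(-317341) = 169/483 - 1*(-317341) = 169/483 + 317341 = 153275872/483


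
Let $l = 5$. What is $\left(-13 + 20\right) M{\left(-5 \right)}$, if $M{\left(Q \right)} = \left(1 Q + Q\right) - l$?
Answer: $-105$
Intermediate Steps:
$M{\left(Q \right)} = -5 + 2 Q$ ($M{\left(Q \right)} = \left(1 Q + Q\right) - 5 = \left(Q + Q\right) - 5 = 2 Q - 5 = -5 + 2 Q$)
$\left(-13 + 20\right) M{\left(-5 \right)} = \left(-13 + 20\right) \left(-5 + 2 \left(-5\right)\right) = 7 \left(-5 - 10\right) = 7 \left(-15\right) = -105$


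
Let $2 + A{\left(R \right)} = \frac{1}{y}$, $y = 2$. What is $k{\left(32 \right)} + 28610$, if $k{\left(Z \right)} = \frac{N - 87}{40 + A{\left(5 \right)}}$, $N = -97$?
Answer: $\frac{2202602}{77} \approx 28605.0$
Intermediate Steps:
$A{\left(R \right)} = - \frac{3}{2}$ ($A{\left(R \right)} = -2 + \frac{1}{2} = - \frac{3}{2}$)
$k{\left(Z \right)} = - \frac{368}{77}$ ($k{\left(Z \right)} = \frac{-97 - 87}{40 - \frac{3}{2}} = - \frac{184}{\frac{77}{2}} = \left(-184\right) \frac{2}{77} = - \frac{368}{77}$)
$k{\left(32 \right)} + 28610 = - \frac{368}{77} + 28610 = \frac{2202602}{77}$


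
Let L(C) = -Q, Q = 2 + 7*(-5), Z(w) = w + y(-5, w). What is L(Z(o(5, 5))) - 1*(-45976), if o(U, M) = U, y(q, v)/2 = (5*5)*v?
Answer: 46009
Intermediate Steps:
y(q, v) = 50*v (y(q, v) = 2*((5*5)*v) = 2*(25*v) = 50*v)
Z(w) = 51*w (Z(w) = w + 50*w = 51*w)
Q = -33 (Q = 2 - 35 = -33)
L(C) = 33 (L(C) = -1*(-33) = 33)
L(Z(o(5, 5))) - 1*(-45976) = 33 - 1*(-45976) = 33 + 45976 = 46009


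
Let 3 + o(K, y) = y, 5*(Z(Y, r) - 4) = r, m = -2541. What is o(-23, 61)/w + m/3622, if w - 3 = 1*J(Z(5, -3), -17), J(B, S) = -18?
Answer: -248191/54330 ≈ -4.5682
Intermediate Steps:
Z(Y, r) = 4 + r/5
o(K, y) = -3 + y
w = -15 (w = 3 + 1*(-18) = 3 - 18 = -15)
o(-23, 61)/w + m/3622 = (-3 + 61)/(-15) - 2541/3622 = 58*(-1/15) - 2541*1/3622 = -58/15 - 2541/3622 = -248191/54330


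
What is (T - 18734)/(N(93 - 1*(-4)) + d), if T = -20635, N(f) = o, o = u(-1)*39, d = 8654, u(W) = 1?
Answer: -39369/8693 ≈ -4.5288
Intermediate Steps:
o = 39 (o = 1*39 = 39)
N(f) = 39
(T - 18734)/(N(93 - 1*(-4)) + d) = (-20635 - 18734)/(39 + 8654) = -39369/8693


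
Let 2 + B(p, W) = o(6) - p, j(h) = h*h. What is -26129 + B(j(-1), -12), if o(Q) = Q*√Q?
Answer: -26132 + 6*√6 ≈ -26117.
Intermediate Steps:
o(Q) = Q^(3/2)
j(h) = h²
B(p, W) = -2 - p + 6*√6 (B(p, W) = -2 + (6^(3/2) - p) = -2 + (6*√6 - p) = -2 + (-p + 6*√6) = -2 - p + 6*√6)
-26129 + B(j(-1), -12) = -26129 + (-2 - 1*(-1)² + 6*√6) = -26129 + (-2 - 1*1 + 6*√6) = -26129 + (-2 - 1 + 6*√6) = -26129 + (-3 + 6*√6) = -26132 + 6*√6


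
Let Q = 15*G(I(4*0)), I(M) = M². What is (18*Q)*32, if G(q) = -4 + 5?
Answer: 8640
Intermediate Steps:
G(q) = 1
Q = 15 (Q = 15*1 = 15)
(18*Q)*32 = (18*15)*32 = 270*32 = 8640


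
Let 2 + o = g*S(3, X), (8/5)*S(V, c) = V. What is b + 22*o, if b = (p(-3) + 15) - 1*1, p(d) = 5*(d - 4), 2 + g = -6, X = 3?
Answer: -395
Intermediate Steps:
S(V, c) = 5*V/8
g = -8 (g = -2 - 6 = -8)
p(d) = -20 + 5*d (p(d) = 5*(-4 + d) = -20 + 5*d)
b = -21 (b = ((-20 + 5*(-3)) + 15) - 1*1 = ((-20 - 15) + 15) - 1 = (-35 + 15) - 1 = -20 - 1 = -21)
o = -17 (o = -2 - 5*3 = -2 - 8*15/8 = -2 - 15 = -17)
b + 22*o = -21 + 22*(-17) = -21 - 374 = -395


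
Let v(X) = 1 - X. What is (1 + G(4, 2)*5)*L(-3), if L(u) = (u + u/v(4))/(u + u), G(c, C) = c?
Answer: 7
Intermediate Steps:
L(u) = 1/3 (L(u) = (u + u/(1 - 1*4))/(u + u) = (u + u/(1 - 4))/((2*u)) = (u + u/(-3))*(1/(2*u)) = (u + u*(-1/3))*(1/(2*u)) = (u - u/3)*(1/(2*u)) = (2*u/3)*(1/(2*u)) = 1/3)
(1 + G(4, 2)*5)*L(-3) = (1 + 4*5)*(1/3) = (1 + 20)*(1/3) = 21*(1/3) = 7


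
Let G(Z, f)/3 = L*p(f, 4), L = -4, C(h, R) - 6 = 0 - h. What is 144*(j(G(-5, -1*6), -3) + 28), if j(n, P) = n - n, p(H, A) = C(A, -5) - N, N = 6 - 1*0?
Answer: 4032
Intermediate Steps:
C(h, R) = 6 - h (C(h, R) = 6 + (0 - h) = 6 - h)
N = 6 (N = 6 + 0 = 6)
p(H, A) = -A (p(H, A) = (6 - A) - 1*6 = (6 - A) - 6 = -A)
G(Z, f) = 48 (G(Z, f) = 3*(-(-4)*4) = 3*(-4*(-4)) = 3*16 = 48)
j(n, P) = 0
144*(j(G(-5, -1*6), -3) + 28) = 144*(0 + 28) = 144*28 = 4032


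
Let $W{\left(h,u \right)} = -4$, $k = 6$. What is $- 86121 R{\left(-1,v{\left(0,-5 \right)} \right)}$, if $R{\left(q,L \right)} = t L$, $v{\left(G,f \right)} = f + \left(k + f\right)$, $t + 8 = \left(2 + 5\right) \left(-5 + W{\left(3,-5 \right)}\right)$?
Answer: $-24458364$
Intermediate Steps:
$t = -71$ ($t = -8 + \left(2 + 5\right) \left(-5 - 4\right) = -8 + 7 \left(-9\right) = -8 - 63 = -71$)
$v{\left(G,f \right)} = 6 + 2 f$ ($v{\left(G,f \right)} = f + \left(6 + f\right) = 6 + 2 f$)
$R{\left(q,L \right)} = - 71 L$
$- 86121 R{\left(-1,v{\left(0,-5 \right)} \right)} = - 86121 \left(- 71 \left(6 + 2 \left(-5\right)\right)\right) = - 86121 \left(- 71 \left(6 - 10\right)\right) = - 86121 \left(\left(-71\right) \left(-4\right)\right) = \left(-86121\right) 284 = -24458364$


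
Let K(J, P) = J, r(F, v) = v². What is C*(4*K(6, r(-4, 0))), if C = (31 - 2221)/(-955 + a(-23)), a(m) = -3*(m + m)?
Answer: 52560/817 ≈ 64.333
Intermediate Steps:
a(m) = -6*m
C = 2190/817 (C = (31 - 2221)/(-955 - 6*(-23)) = -2190/(-955 + 138) = -2190/(-817) = -2190*(-1/817) = 2190/817 ≈ 2.6805)
C*(4*K(6, r(-4, 0))) = 2190*(4*6)/817 = (2190/817)*24 = 52560/817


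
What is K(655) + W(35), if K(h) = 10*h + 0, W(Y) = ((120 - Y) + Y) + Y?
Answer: 6705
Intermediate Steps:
W(Y) = 120 + Y
K(h) = 10*h
K(655) + W(35) = 10*655 + (120 + 35) = 6550 + 155 = 6705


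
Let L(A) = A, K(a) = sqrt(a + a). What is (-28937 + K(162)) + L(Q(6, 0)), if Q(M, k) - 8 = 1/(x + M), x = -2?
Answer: -115643/4 ≈ -28911.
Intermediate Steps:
Q(M, k) = 8 + 1/(-2 + M)
K(a) = sqrt(2)*sqrt(a) (K(a) = sqrt(2*a) = sqrt(2)*sqrt(a))
(-28937 + K(162)) + L(Q(6, 0)) = (-28937 + sqrt(2)*sqrt(162)) + (-15 + 8*6)/(-2 + 6) = (-28937 + sqrt(2)*(9*sqrt(2))) + (-15 + 48)/4 = (-28937 + 18) + (1/4)*33 = -28919 + 33/4 = -115643/4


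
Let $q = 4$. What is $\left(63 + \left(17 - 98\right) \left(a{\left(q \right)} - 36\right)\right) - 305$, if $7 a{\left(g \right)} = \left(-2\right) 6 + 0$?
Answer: $\frac{19690}{7} \approx 2812.9$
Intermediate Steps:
$a{\left(g \right)} = - \frac{12}{7}$ ($a{\left(g \right)} = \frac{\left(-2\right) 6 + 0}{7} = \frac{-12 + 0}{7} = \frac{1}{7} \left(-12\right) = - \frac{12}{7}$)
$\left(63 + \left(17 - 98\right) \left(a{\left(q \right)} - 36\right)\right) - 305 = \left(63 + \left(17 - 98\right) \left(- \frac{12}{7} - 36\right)\right) - 305 = \left(63 - - \frac{21384}{7}\right) - 305 = \left(63 + \frac{21384}{7}\right) - 305 = \frac{21825}{7} - 305 = \frac{19690}{7}$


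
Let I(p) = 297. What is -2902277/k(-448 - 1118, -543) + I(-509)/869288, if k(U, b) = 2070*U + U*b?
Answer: 1261812389765/1039356373608 ≈ 1.2140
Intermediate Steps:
-2902277/k(-448 - 1118, -543) + I(-509)/869288 = -2902277*1/((-448 - 1118)*(2070 - 543)) + 297/869288 = -2902277/((-1566*1527)) + 297*(1/869288) = -2902277/(-2391282) + 297/869288 = -2902277*(-1/2391282) + 297/869288 = 2902277/2391282 + 297/869288 = 1261812389765/1039356373608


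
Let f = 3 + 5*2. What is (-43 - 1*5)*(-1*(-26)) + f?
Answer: -1235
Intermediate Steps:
f = 13 (f = 3 + 10 = 13)
(-43 - 1*5)*(-1*(-26)) + f = (-43 - 1*5)*(-1*(-26)) + 13 = (-43 - 5)*26 + 13 = -48*26 + 13 = -1248 + 13 = -1235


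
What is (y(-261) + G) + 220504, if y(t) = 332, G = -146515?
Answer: 74321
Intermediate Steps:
(y(-261) + G) + 220504 = (332 - 146515) + 220504 = -146183 + 220504 = 74321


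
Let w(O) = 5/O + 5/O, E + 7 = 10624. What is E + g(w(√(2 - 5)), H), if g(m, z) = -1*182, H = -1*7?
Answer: 10435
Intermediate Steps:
E = 10617 (E = -7 + 10624 = 10617)
w(O) = 10/O
H = -7
g(m, z) = -182
E + g(w(√(2 - 5)), H) = 10617 - 182 = 10435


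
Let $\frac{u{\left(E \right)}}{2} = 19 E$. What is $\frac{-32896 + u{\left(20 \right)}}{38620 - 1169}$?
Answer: $- \frac{32136}{37451} \approx -0.85808$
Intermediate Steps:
$u{\left(E \right)} = 38 E$ ($u{\left(E \right)} = 2 \cdot 19 E = 38 E$)
$\frac{-32896 + u{\left(20 \right)}}{38620 - 1169} = \frac{-32896 + 38 \cdot 20}{38620 - 1169} = \frac{-32896 + 760}{37451} = \left(-32136\right) \frac{1}{37451} = - \frac{32136}{37451}$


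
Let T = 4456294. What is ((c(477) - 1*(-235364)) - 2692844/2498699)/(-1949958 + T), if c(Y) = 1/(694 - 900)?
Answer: 17306974830179/184298760987712 ≈ 0.093907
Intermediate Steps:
c(Y) = -1/206 (c(Y) = 1/(-206) = -1/206)
((c(477) - 1*(-235364)) - 2692844/2498699)/(-1949958 + T) = ((-1/206 - 1*(-235364)) - 2692844/2498699)/(-1949958 + 4456294) = ((-1/206 + 235364) - 2692844*1/2498699)/2506336 = (48484983/206 - 384692/356957)*(1/2506336) = (17306974830179/73533142)*(1/2506336) = 17306974830179/184298760987712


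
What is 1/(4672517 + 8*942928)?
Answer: 1/12215941 ≈ 8.1860e-8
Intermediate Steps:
1/(4672517 + 8*942928) = 1/(4672517 + 7543424) = 1/12215941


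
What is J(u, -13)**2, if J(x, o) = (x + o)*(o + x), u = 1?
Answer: 20736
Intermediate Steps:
J(x, o) = (o + x)**2 (J(x, o) = (o + x)*(o + x) = (o + x)**2)
J(u, -13)**2 = ((-13 + 1)**2)**2 = ((-12)**2)**2 = 144**2 = 20736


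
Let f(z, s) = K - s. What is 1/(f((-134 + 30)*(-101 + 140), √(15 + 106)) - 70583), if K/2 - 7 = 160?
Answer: -1/70260 ≈ -1.4233e-5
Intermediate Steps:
K = 334 (K = 14 + 2*160 = 14 + 320 = 334)
f(z, s) = 334 - s
1/(f((-134 + 30)*(-101 + 140), √(15 + 106)) - 70583) = 1/((334 - √(15 + 106)) - 70583) = 1/((334 - √121) - 70583) = 1/((334 - 1*11) - 70583) = 1/((334 - 11) - 70583) = 1/(323 - 70583) = 1/(-70260) = -1/70260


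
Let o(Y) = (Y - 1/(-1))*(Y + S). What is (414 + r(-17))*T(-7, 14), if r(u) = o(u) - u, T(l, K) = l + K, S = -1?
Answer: 5033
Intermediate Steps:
o(Y) = (1 + Y)*(-1 + Y) (o(Y) = (Y - 1/(-1))*(Y - 1) = (Y - 1*(-1))*(-1 + Y) = (Y + 1)*(-1 + Y) = (1 + Y)*(-1 + Y))
T(l, K) = K + l
r(u) = -1 + u² - u (r(u) = (-1 + u²) - u = -1 + u² - u)
(414 + r(-17))*T(-7, 14) = (414 + (-1 + (-17)² - 1*(-17)))*(14 - 7) = (414 + (-1 + 289 + 17))*7 = (414 + 305)*7 = 719*7 = 5033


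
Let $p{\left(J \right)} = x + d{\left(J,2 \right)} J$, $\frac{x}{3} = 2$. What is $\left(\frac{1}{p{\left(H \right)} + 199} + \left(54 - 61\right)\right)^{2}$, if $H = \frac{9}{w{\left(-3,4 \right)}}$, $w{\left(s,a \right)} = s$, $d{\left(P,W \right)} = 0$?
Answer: $\frac{2056356}{42025} \approx 48.932$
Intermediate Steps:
$x = 6$ ($x = 3 \cdot 2 = 6$)
$H = -3$ ($H = \frac{9}{-3} = 9 \left(- \frac{1}{3}\right) = -3$)
$p{\left(J \right)} = 6$ ($p{\left(J \right)} = 6 + 0 J = 6 + 0 = 6$)
$\left(\frac{1}{p{\left(H \right)} + 199} + \left(54 - 61\right)\right)^{2} = \left(\frac{1}{6 + 199} + \left(54 - 61\right)\right)^{2} = \left(\frac{1}{205} - 7\right)^{2} = \left(- \frac{1434}{205}\right)^{2} = \frac{2056356}{42025}$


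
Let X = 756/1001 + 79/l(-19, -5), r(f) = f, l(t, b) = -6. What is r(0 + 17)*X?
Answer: -181033/858 ≈ -210.99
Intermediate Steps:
X = -10649/858 (X = 756/1001 + 79/(-6) = 756*(1/1001) + 79*(-⅙) = 108/143 - 79/6 = -10649/858 ≈ -12.411)
r(0 + 17)*X = (0 + 17)*(-10649/858) = 17*(-10649/858) = -181033/858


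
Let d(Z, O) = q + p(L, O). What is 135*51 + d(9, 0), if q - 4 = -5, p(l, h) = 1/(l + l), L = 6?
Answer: 82609/12 ≈ 6884.1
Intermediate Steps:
p(l, h) = 1/(2*l)
q = -1 (q = 4 - 5 = -1)
d(Z, O) = -11/12 (d(Z, O) = -1 + (½)/6 = -1 + (½)*(⅙) = -1 + 1/12 = -11/12)
135*51 + d(9, 0) = 135*51 - 11/12 = 6885 - 11/12 = 82609/12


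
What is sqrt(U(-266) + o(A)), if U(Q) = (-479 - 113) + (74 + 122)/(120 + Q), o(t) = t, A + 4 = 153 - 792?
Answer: I*sqrt(6588469)/73 ≈ 35.162*I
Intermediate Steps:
A = -643 (A = -4 + (153 - 792) = -4 - 639 = -643)
U(Q) = -592 + 196/(120 + Q)
sqrt(U(-266) + o(A)) = sqrt(4*(-17711 - 148*(-266))/(120 - 266) - 643) = sqrt(4*(-17711 + 39368)/(-146) - 643) = sqrt(4*(-1/146)*21657 - 643) = sqrt(-43314/73 - 643) = sqrt(-90253/73) = I*sqrt(6588469)/73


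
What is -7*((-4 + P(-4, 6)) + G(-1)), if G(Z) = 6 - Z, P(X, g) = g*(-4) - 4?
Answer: 175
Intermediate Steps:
P(X, g) = -4 - 4*g (P(X, g) = -4*g - 4 = -4 - 4*g)
-7*((-4 + P(-4, 6)) + G(-1)) = -7*((-4 + (-4 - 4*6)) + (6 - 1*(-1))) = -7*((-4 + (-4 - 24)) + (6 + 1)) = -7*((-4 - 28) + 7) = -7*(-32 + 7) = -7*(-25) = 175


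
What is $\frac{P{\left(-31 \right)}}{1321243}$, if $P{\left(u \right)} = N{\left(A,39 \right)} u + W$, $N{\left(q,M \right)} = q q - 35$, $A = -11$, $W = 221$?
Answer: $- \frac{2445}{1321243} \approx -0.0018505$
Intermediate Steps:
$N{\left(q,M \right)} = -35 + q^{2}$ ($N{\left(q,M \right)} = q^{2} - 35 = -35 + q^{2}$)
$P{\left(u \right)} = 221 + 86 u$ ($P{\left(u \right)} = \left(-35 + \left(-11\right)^{2}\right) u + 221 = \left(-35 + 121\right) u + 221 = 86 u + 221 = 221 + 86 u$)
$\frac{P{\left(-31 \right)}}{1321243} = \frac{221 + 86 \left(-31\right)}{1321243} = \left(221 - 2666\right) \frac{1}{1321243} = \left(-2445\right) \frac{1}{1321243} = - \frac{2445}{1321243}$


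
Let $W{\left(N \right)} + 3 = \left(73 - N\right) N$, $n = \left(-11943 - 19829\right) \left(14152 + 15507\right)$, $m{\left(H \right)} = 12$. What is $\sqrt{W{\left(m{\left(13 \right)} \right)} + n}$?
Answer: $i \sqrt{942325019} \approx 30697.0 i$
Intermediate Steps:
$n = -942325748$ ($n = \left(-31772\right) 29659 = -942325748$)
$W{\left(N \right)} = -3 + N \left(73 - N\right)$ ($W{\left(N \right)} = -3 + \left(73 - N\right) N = -3 + N \left(73 - N\right)$)
$\sqrt{W{\left(m{\left(13 \right)} \right)} + n} = \sqrt{\left(-3 - 12^{2} + 73 \cdot 12\right) - 942325748} = \sqrt{\left(-3 - 144 + 876\right) - 942325748} = \sqrt{729 - 942325748} = \sqrt{-942325019} = i \sqrt{942325019}$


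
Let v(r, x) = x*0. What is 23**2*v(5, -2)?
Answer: 0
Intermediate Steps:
v(r, x) = 0
23**2*v(5, -2) = 23**2*0 = 529*0 = 0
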